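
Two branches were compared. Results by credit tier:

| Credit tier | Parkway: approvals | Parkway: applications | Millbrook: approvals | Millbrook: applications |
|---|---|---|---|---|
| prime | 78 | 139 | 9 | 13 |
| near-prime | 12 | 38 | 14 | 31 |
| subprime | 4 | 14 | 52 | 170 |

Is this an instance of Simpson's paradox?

Yes

Prime: Parkway 78/139 = 56.1%, Millbrook 9/13 = 69.2% → Millbrook
Near-prime: Parkway 12/38 = 31.6%, Millbrook 14/31 = 45.2% → Millbrook
Subprime: Parkway 4/14 = 28.6%, Millbrook 52/170 = 30.6% → Millbrook
Overall: Parkway 94/191 = 49.2%, Millbrook 75/214 = 35.0% → Parkway
Millbrook wins each credit group but Parkway wins overall — the comparison reverses. Millbrook's applications skew toward subprime, which has a lower base rate.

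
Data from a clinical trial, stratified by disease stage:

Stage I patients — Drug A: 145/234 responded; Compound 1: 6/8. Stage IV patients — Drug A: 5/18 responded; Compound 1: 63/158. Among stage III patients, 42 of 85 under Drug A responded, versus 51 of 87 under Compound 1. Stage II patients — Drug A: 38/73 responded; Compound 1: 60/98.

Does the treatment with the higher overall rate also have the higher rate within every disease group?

No

Stage I: Drug A 145/234 = 62.0%, Compound 1 6/8 = 75.0% → Compound 1
Stage IV: Drug A 5/18 = 27.8%, Compound 1 63/158 = 39.9% → Compound 1
Stage III: Drug A 42/85 = 49.4%, Compound 1 51/87 = 58.6% → Compound 1
Stage II: Drug A 38/73 = 52.1%, Compound 1 60/98 = 61.2% → Compound 1
Overall: Drug A 230/410 = 56.1%, Compound 1 180/351 = 51.3% → Drug A
Compound 1 wins each disease group but Drug A wins overall — the comparison reverses. Compound 1's patients skew toward stage IV, which has a lower base rate.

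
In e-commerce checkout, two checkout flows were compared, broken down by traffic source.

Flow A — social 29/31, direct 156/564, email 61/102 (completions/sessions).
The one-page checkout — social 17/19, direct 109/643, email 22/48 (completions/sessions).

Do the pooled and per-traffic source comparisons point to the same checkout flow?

Yes

Social: Flow A 29/31 = 93.5%, the one-page checkout 17/19 = 89.5% → Flow A
Direct: Flow A 156/564 = 27.7%, the one-page checkout 109/643 = 17.0% → Flow A
Email: Flow A 61/102 = 59.8%, the one-page checkout 22/48 = 45.8% → Flow A
Overall: Flow A 246/697 = 35.3%, the one-page checkout 148/710 = 20.8% → Flow A
Flow A wins overall and in every traffic group — no reversal.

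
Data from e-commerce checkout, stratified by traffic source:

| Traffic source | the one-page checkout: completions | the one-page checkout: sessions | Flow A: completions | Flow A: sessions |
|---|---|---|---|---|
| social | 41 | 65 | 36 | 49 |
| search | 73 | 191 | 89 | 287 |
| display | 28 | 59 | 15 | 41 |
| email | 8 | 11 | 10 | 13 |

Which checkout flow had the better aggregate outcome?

Social: the one-page checkout 41/65 = 63.1%, Flow A 36/49 = 73.5% → Flow A
Search: the one-page checkout 73/191 = 38.2%, Flow A 89/287 = 31.0% → the one-page checkout
Display: the one-page checkout 28/59 = 47.5%, Flow A 15/41 = 36.6% → the one-page checkout
Email: the one-page checkout 8/11 = 72.7%, Flow A 10/13 = 76.9% → Flow A
Overall: the one-page checkout 150/326 = 46.0%, Flow A 150/390 = 38.5% → the one-page checkout
(Neither sweeps every traffic group, but the one-page checkout has the higher pooled rate.)

the one-page checkout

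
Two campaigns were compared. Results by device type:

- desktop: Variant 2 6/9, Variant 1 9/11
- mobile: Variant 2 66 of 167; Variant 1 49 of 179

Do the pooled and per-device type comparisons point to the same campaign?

Desktop: Variant 2 6/9 = 66.7%, Variant 1 9/11 = 81.8% → Variant 1
Mobile: Variant 2 66/167 = 39.5%, Variant 1 49/179 = 27.4% → Variant 2
Overall: Variant 2 72/176 = 40.9%, Variant 1 58/190 = 30.5% → Variant 2
Neither sweeps: Variant 2 wins 1 of 2 groups, Variant 1 wins 1. Variant 2 wins overall but not every group — no Simpson reversal.

No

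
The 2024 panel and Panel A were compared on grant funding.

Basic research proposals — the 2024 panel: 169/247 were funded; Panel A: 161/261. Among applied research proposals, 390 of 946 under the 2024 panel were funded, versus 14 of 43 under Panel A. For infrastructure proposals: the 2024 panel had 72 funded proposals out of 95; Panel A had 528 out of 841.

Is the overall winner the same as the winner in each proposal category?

Basic research: the 2024 panel 169/247 = 68.4%, Panel A 161/261 = 61.7% → the 2024 panel
Applied research: the 2024 panel 390/946 = 41.2%, Panel A 14/43 = 32.6% → the 2024 panel
Infrastructure: the 2024 panel 72/95 = 75.8%, Panel A 528/841 = 62.8% → the 2024 panel
Overall: the 2024 panel 631/1288 = 49.0%, Panel A 703/1145 = 61.4% → Panel A
The 2024 panel wins each proposal group but Panel A wins overall — the comparison reverses. The 2024 panel's proposals skew toward applied research, which has a lower base rate.

No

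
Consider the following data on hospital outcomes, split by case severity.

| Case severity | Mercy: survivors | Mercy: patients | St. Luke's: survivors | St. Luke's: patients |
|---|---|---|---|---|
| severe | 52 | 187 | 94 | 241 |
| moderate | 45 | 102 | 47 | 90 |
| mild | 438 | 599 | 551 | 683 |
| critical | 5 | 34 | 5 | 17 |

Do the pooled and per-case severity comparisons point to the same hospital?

Severe: Mercy 52/187 = 27.8%, St. Luke's 94/241 = 39.0% → St. Luke's
Moderate: Mercy 45/102 = 44.1%, St. Luke's 47/90 = 52.2% → St. Luke's
Mild: Mercy 438/599 = 73.1%, St. Luke's 551/683 = 80.7% → St. Luke's
Critical: Mercy 5/34 = 14.7%, St. Luke's 5/17 = 29.4% → St. Luke's
Overall: Mercy 540/922 = 58.6%, St. Luke's 697/1031 = 67.6% → St. Luke's
St. Luke's wins overall and in every case group — no reversal.

Yes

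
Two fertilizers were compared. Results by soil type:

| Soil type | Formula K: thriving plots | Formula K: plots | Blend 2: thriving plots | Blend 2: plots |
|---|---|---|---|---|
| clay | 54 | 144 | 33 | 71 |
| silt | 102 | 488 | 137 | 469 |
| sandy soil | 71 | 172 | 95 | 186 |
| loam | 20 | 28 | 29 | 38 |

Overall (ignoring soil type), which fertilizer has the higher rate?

Blend 2

Clay: Formula K 54/144 = 37.5%, Blend 2 33/71 = 46.5% → Blend 2
Silt: Formula K 102/488 = 20.9%, Blend 2 137/469 = 29.2% → Blend 2
Sandy soil: Formula K 71/172 = 41.3%, Blend 2 95/186 = 51.1% → Blend 2
Loam: Formula K 20/28 = 71.4%, Blend 2 29/38 = 76.3% → Blend 2
Overall: Formula K 247/832 = 29.7%, Blend 2 294/764 = 38.5% → Blend 2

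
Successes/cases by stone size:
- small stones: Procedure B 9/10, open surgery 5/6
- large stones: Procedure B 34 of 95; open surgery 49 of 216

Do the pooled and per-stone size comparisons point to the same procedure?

Small stones: Procedure B 9/10 = 90.0%, open surgery 5/6 = 83.3% → Procedure B
Large stones: Procedure B 34/95 = 35.8%, open surgery 49/216 = 22.7% → Procedure B
Overall: Procedure B 43/105 = 41.0%, open surgery 54/222 = 24.3% → Procedure B
Procedure B wins overall and in every stone group — no reversal.

Yes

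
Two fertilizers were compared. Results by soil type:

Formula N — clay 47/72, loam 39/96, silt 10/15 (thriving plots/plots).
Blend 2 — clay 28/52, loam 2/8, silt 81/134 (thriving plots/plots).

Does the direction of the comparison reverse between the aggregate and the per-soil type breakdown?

Yes

Clay: Formula N 47/72 = 65.3%, Blend 2 28/52 = 53.8% → Formula N
Loam: Formula N 39/96 = 40.6%, Blend 2 2/8 = 25.0% → Formula N
Silt: Formula N 10/15 = 66.7%, Blend 2 81/134 = 60.4% → Formula N
Overall: Formula N 96/183 = 52.5%, Blend 2 111/194 = 57.2% → Blend 2
Formula N wins each soil group but Blend 2 wins overall — the comparison reverses. Formula N's plots skew toward loam, which has a lower base rate.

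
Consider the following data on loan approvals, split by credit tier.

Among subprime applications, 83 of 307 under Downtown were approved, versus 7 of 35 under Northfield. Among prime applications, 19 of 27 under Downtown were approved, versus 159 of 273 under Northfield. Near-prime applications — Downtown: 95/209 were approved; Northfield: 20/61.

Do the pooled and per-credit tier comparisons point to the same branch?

No

Subprime: Downtown 83/307 = 27.0%, Northfield 7/35 = 20.0% → Downtown
Prime: Downtown 19/27 = 70.4%, Northfield 159/273 = 58.2% → Downtown
Near-prime: Downtown 95/209 = 45.5%, Northfield 20/61 = 32.8% → Downtown
Overall: Downtown 197/543 = 36.3%, Northfield 186/369 = 50.4% → Northfield
Downtown wins each credit group but Northfield wins overall — the comparison reverses. Downtown's applications skew toward subprime, which has a lower base rate.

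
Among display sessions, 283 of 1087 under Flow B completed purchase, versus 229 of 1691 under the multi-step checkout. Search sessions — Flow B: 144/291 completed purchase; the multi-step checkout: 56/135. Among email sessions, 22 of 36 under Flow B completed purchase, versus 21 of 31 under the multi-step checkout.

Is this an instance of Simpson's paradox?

Display: Flow B 283/1087 = 26.0%, the multi-step checkout 229/1691 = 13.5% → Flow B
Search: Flow B 144/291 = 49.5%, the multi-step checkout 56/135 = 41.5% → Flow B
Email: Flow B 22/36 = 61.1%, the multi-step checkout 21/31 = 67.7% → the multi-step checkout
Overall: Flow B 449/1414 = 31.8%, the multi-step checkout 306/1857 = 16.5% → Flow B
Neither sweeps: Flow B wins 2 of 3 groups, the multi-step checkout wins 1. Flow B wins overall but not every group — no Simpson reversal.

No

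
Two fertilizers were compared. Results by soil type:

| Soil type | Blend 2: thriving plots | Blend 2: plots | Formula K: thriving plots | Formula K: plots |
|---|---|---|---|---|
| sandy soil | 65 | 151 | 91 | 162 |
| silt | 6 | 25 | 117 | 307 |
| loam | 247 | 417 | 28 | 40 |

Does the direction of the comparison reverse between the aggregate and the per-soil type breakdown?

Yes

Sandy soil: Blend 2 65/151 = 43.0%, Formula K 91/162 = 56.2% → Formula K
Silt: Blend 2 6/25 = 24.0%, Formula K 117/307 = 38.1% → Formula K
Loam: Blend 2 247/417 = 59.2%, Formula K 28/40 = 70.0% → Formula K
Overall: Blend 2 318/593 = 53.6%, Formula K 236/509 = 46.4% → Blend 2
Formula K wins each soil group but Blend 2 wins overall — the comparison reverses. Formula K's plots skew toward silt, which has a lower base rate.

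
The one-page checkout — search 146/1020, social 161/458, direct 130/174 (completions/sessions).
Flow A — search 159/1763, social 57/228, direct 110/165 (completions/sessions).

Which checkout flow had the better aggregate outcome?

Search: the one-page checkout 146/1020 = 14.3%, Flow A 159/1763 = 9.0% → the one-page checkout
Social: the one-page checkout 161/458 = 35.2%, Flow A 57/228 = 25.0% → the one-page checkout
Direct: the one-page checkout 130/174 = 74.7%, Flow A 110/165 = 66.7% → the one-page checkout
Overall: the one-page checkout 437/1652 = 26.5%, Flow A 326/2156 = 15.1% → the one-page checkout

the one-page checkout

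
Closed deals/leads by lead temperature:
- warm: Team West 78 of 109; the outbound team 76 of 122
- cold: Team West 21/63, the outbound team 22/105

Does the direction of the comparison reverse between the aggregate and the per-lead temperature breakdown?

Warm: Team West 78/109 = 71.6%, the outbound team 76/122 = 62.3% → Team West
Cold: Team West 21/63 = 33.3%, the outbound team 22/105 = 21.0% → Team West
Overall: Team West 99/172 = 57.6%, the outbound team 98/227 = 43.2% → Team West
Team West wins overall and in every lead group — no reversal.

No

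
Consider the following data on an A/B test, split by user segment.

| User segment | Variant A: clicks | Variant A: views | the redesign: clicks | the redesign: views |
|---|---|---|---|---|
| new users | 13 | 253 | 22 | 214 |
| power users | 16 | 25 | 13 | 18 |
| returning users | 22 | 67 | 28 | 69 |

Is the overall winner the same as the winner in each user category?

Yes

New users: Variant A 13/253 = 5.1%, the redesign 22/214 = 10.3% → the redesign
Power users: Variant A 16/25 = 64.0%, the redesign 13/18 = 72.2% → the redesign
Returning users: Variant A 22/67 = 32.8%, the redesign 28/69 = 40.6% → the redesign
Overall: Variant A 51/345 = 14.8%, the redesign 63/301 = 20.9% → the redesign
The redesign wins overall and in every user group — no reversal.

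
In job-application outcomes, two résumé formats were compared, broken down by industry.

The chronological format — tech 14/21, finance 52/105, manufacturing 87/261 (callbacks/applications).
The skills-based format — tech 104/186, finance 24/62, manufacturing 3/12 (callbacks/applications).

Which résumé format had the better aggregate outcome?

Tech: the chronological format 14/21 = 66.7%, the skills-based format 104/186 = 55.9% → the chronological format
Finance: the chronological format 52/105 = 49.5%, the skills-based format 24/62 = 38.7% → the chronological format
Manufacturing: the chronological format 87/261 = 33.3%, the skills-based format 3/12 = 25.0% → the chronological format
Overall: the chronological format 153/387 = 39.5%, the skills-based format 131/260 = 50.4% → the skills-based format
(The chronological format wins every industry group but the skills-based format wins overall — the chronological format's applications skew toward the low-rate manufacturing group.)

the skills-based format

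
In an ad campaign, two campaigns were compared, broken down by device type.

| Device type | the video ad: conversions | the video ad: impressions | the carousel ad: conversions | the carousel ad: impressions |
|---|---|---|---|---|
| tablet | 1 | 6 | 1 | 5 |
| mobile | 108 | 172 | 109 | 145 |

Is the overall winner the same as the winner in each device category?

Tablet: the video ad 1/6 = 16.7%, the carousel ad 1/5 = 20.0% → the carousel ad
Mobile: the video ad 108/172 = 62.8%, the carousel ad 109/145 = 75.2% → the carousel ad
Overall: the video ad 109/178 = 61.2%, the carousel ad 110/150 = 73.3% → the carousel ad
The carousel ad wins overall and in every device group — no reversal.

Yes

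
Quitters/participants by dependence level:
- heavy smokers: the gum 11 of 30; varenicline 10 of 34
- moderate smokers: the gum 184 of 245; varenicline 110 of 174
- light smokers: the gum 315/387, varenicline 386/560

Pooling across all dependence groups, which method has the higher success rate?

the gum

Heavy smokers: the gum 11/30 = 36.7%, varenicline 10/34 = 29.4% → the gum
Moderate smokers: the gum 184/245 = 75.1%, varenicline 110/174 = 63.2% → the gum
Light smokers: the gum 315/387 = 81.4%, varenicline 386/560 = 68.9% → the gum
Overall: the gum 510/662 = 77.0%, varenicline 506/768 = 65.9% → the gum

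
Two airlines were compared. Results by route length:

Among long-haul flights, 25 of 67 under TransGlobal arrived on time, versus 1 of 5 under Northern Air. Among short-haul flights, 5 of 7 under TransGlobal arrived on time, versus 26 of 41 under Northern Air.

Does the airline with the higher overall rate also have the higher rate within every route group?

No

Long-haul: TransGlobal 25/67 = 37.3%, Northern Air 1/5 = 20.0% → TransGlobal
Short-haul: TransGlobal 5/7 = 71.4%, Northern Air 26/41 = 63.4% → TransGlobal
Overall: TransGlobal 30/74 = 40.5%, Northern Air 27/46 = 58.7% → Northern Air
TransGlobal wins each route group but Northern Air wins overall — the comparison reverses. TransGlobal's flights skew toward long-haul, which has a lower base rate.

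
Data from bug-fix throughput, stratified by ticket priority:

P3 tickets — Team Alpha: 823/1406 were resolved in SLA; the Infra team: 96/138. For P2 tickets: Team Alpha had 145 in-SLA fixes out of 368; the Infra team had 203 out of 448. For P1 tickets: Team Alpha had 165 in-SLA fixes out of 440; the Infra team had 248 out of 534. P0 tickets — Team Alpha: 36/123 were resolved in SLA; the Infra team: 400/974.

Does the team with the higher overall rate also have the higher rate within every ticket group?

No

P3: Team Alpha 823/1406 = 58.5%, the Infra team 96/138 = 69.6% → the Infra team
P2: Team Alpha 145/368 = 39.4%, the Infra team 203/448 = 45.3% → the Infra team
P1: Team Alpha 165/440 = 37.5%, the Infra team 248/534 = 46.4% → the Infra team
P0: Team Alpha 36/123 = 29.3%, the Infra team 400/974 = 41.1% → the Infra team
Overall: Team Alpha 1169/2337 = 50.0%, the Infra team 947/2094 = 45.2% → Team Alpha
The Infra team wins each ticket group but Team Alpha wins overall — the comparison reverses. The Infra team's tickets skew toward P0, which has a lower base rate.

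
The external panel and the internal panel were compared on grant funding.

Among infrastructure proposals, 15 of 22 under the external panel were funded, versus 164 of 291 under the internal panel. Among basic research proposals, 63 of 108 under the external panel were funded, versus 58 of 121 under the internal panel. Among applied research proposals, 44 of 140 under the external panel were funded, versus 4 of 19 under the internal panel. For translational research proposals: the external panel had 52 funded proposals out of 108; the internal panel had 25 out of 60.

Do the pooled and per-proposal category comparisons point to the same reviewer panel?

No

Infrastructure: the external panel 15/22 = 68.2%, the internal panel 164/291 = 56.4% → the external panel
Basic research: the external panel 63/108 = 58.3%, the internal panel 58/121 = 47.9% → the external panel
Applied research: the external panel 44/140 = 31.4%, the internal panel 4/19 = 21.1% → the external panel
Translational research: the external panel 52/108 = 48.1%, the internal panel 25/60 = 41.7% → the external panel
Overall: the external panel 174/378 = 46.0%, the internal panel 251/491 = 51.1% → the internal panel
The external panel wins each proposal group but the internal panel wins overall — the comparison reverses. The external panel's proposals skew toward applied research, which has a lower base rate.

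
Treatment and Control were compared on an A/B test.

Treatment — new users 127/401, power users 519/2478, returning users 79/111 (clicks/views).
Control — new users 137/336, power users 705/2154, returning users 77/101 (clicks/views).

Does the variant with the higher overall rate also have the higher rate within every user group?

Yes

New users: Treatment 127/401 = 31.7%, Control 137/336 = 40.8% → Control
Power users: Treatment 519/2478 = 20.9%, Control 705/2154 = 32.7% → Control
Returning users: Treatment 79/111 = 71.2%, Control 77/101 = 76.2% → Control
Overall: Treatment 725/2990 = 24.2%, Control 919/2591 = 35.5% → Control
Control wins overall and in every user group — no reversal.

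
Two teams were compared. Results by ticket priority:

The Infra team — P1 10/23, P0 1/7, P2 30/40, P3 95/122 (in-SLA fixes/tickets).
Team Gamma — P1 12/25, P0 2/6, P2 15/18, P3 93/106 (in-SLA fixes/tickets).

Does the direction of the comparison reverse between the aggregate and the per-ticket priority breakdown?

P1: the Infra team 10/23 = 43.5%, Team Gamma 12/25 = 48.0% → Team Gamma
P0: the Infra team 1/7 = 14.3%, Team Gamma 2/6 = 33.3% → Team Gamma
P2: the Infra team 30/40 = 75.0%, Team Gamma 15/18 = 83.3% → Team Gamma
P3: the Infra team 95/122 = 77.9%, Team Gamma 93/106 = 87.7% → Team Gamma
Overall: the Infra team 136/192 = 70.8%, Team Gamma 122/155 = 78.7% → Team Gamma
Team Gamma wins overall and in every ticket group — no reversal.

No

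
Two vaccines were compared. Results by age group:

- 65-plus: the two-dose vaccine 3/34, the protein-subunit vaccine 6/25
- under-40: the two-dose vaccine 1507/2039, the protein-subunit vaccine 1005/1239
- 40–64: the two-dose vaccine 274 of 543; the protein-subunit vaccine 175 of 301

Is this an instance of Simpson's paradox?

65-plus: the two-dose vaccine 3/34 = 8.8%, the protein-subunit vaccine 6/25 = 24.0% → the protein-subunit vaccine
Under-40: the two-dose vaccine 1507/2039 = 73.9%, the protein-subunit vaccine 1005/1239 = 81.1% → the protein-subunit vaccine
40–64: the two-dose vaccine 274/543 = 50.5%, the protein-subunit vaccine 175/301 = 58.1% → the protein-subunit vaccine
Overall: the two-dose vaccine 1784/2616 = 68.2%, the protein-subunit vaccine 1186/1565 = 75.8% → the protein-subunit vaccine
The protein-subunit vaccine wins overall and in every age group — no reversal.

No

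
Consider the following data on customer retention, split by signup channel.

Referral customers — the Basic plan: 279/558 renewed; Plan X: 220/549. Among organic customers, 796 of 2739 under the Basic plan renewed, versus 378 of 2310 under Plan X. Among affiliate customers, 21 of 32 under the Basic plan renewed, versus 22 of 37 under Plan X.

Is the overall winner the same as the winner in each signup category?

Referral: the Basic plan 279/558 = 50.0%, Plan X 220/549 = 40.1% → the Basic plan
Organic: the Basic plan 796/2739 = 29.1%, Plan X 378/2310 = 16.4% → the Basic plan
Affiliate: the Basic plan 21/32 = 65.6%, Plan X 22/37 = 59.5% → the Basic plan
Overall: the Basic plan 1096/3329 = 32.9%, Plan X 620/2896 = 21.4% → the Basic plan
The Basic plan wins overall and in every signup group — no reversal.

Yes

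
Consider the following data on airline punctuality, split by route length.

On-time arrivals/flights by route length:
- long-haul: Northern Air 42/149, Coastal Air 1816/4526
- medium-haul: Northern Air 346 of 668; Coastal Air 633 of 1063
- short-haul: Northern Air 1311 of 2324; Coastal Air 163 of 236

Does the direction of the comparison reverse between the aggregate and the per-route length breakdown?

Yes

Long-haul: Northern Air 42/149 = 28.2%, Coastal Air 1816/4526 = 40.1% → Coastal Air
Medium-haul: Northern Air 346/668 = 51.8%, Coastal Air 633/1063 = 59.5% → Coastal Air
Short-haul: Northern Air 1311/2324 = 56.4%, Coastal Air 163/236 = 69.1% → Coastal Air
Overall: Northern Air 1699/3141 = 54.1%, Coastal Air 2612/5825 = 44.8% → Northern Air
Coastal Air wins each route group but Northern Air wins overall — the comparison reverses. Coastal Air's flights skew toward long-haul, which has a lower base rate.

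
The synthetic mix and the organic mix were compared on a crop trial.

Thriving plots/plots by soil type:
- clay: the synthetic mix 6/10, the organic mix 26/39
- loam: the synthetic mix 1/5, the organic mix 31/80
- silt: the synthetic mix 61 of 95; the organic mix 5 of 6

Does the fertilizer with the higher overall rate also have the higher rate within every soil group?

No

Clay: the synthetic mix 6/10 = 60.0%, the organic mix 26/39 = 66.7% → the organic mix
Loam: the synthetic mix 1/5 = 20.0%, the organic mix 31/80 = 38.8% → the organic mix
Silt: the synthetic mix 61/95 = 64.2%, the organic mix 5/6 = 83.3% → the organic mix
Overall: the synthetic mix 68/110 = 61.8%, the organic mix 62/125 = 49.6% → the synthetic mix
The organic mix wins each soil group but the synthetic mix wins overall — the comparison reverses. The organic mix's plots skew toward loam, which has a lower base rate.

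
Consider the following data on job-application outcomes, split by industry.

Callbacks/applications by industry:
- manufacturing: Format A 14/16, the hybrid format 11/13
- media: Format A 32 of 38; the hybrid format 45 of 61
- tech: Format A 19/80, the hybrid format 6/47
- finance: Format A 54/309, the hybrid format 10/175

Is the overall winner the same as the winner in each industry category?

Manufacturing: Format A 14/16 = 87.5%, the hybrid format 11/13 = 84.6% → Format A
Media: Format A 32/38 = 84.2%, the hybrid format 45/61 = 73.8% → Format A
Tech: Format A 19/80 = 23.8%, the hybrid format 6/47 = 12.8% → Format A
Finance: Format A 54/309 = 17.5%, the hybrid format 10/175 = 5.7% → Format A
Overall: Format A 119/443 = 26.9%, the hybrid format 72/296 = 24.3% → Format A
Format A wins overall and in every industry group — no reversal.

Yes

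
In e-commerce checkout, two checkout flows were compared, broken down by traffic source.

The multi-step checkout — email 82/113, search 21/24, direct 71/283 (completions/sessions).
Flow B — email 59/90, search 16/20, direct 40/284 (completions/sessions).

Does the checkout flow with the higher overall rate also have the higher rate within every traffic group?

Yes

Email: the multi-step checkout 82/113 = 72.6%, Flow B 59/90 = 65.6% → the multi-step checkout
Search: the multi-step checkout 21/24 = 87.5%, Flow B 16/20 = 80.0% → the multi-step checkout
Direct: the multi-step checkout 71/283 = 25.1%, Flow B 40/284 = 14.1% → the multi-step checkout
Overall: the multi-step checkout 174/420 = 41.4%, Flow B 115/394 = 29.2% → the multi-step checkout
The multi-step checkout wins overall and in every traffic group — no reversal.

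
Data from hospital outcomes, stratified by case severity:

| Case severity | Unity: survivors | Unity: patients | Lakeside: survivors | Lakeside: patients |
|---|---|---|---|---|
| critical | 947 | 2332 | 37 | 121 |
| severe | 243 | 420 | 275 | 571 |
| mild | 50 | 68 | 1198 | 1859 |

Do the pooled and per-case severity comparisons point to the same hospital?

No

Critical: Unity 947/2332 = 40.6%, Lakeside 37/121 = 30.6% → Unity
Severe: Unity 243/420 = 57.9%, Lakeside 275/571 = 48.2% → Unity
Mild: Unity 50/68 = 73.5%, Lakeside 1198/1859 = 64.4% → Unity
Overall: Unity 1240/2820 = 44.0%, Lakeside 1510/2551 = 59.2% → Lakeside
Unity wins each case group but Lakeside wins overall — the comparison reverses. Unity's patients skew toward critical, which has a lower base rate.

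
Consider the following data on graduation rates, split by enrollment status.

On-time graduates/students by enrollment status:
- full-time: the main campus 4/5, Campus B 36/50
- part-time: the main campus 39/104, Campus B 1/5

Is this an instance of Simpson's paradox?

Yes

Full-time: the main campus 4/5 = 80.0%, Campus B 36/50 = 72.0% → the main campus
Part-time: the main campus 39/104 = 37.5%, Campus B 1/5 = 20.0% → the main campus
Overall: the main campus 43/109 = 39.4%, Campus B 37/55 = 67.3% → Campus B
The main campus wins each enrollment group but Campus B wins overall — the comparison reverses. The main campus's students skew toward part-time, which has a lower base rate.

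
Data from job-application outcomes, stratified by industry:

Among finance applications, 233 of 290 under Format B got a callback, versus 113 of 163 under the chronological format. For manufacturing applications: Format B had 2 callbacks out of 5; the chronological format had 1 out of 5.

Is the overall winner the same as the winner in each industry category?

Finance: Format B 233/290 = 80.3%, the chronological format 113/163 = 69.3% → Format B
Manufacturing: Format B 2/5 = 40.0%, the chronological format 1/5 = 20.0% → Format B
Overall: Format B 235/295 = 79.7%, the chronological format 114/168 = 67.9% → Format B
Format B wins overall and in every industry group — no reversal.

Yes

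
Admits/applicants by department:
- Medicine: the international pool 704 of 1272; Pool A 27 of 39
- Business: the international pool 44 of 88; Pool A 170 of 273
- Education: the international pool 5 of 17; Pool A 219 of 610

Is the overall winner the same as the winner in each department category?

No

Medicine: the international pool 704/1272 = 55.3%, Pool A 27/39 = 69.2% → Pool A
Business: the international pool 44/88 = 50.0%, Pool A 170/273 = 62.3% → Pool A
Education: the international pool 5/17 = 29.4%, Pool A 219/610 = 35.9% → Pool A
Overall: the international pool 753/1377 = 54.7%, Pool A 416/922 = 45.1% → the international pool
Pool A wins each department group but the international pool wins overall — the comparison reverses. Pool A's applicants skew toward Education, which has a lower base rate.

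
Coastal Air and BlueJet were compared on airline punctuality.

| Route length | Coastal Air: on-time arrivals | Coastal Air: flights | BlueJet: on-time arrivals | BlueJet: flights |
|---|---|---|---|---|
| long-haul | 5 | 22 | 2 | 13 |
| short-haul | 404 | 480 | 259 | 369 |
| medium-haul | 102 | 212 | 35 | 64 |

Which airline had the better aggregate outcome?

Long-haul: Coastal Air 5/22 = 22.7%, BlueJet 2/13 = 15.4% → Coastal Air
Short-haul: Coastal Air 404/480 = 84.2%, BlueJet 259/369 = 70.2% → Coastal Air
Medium-haul: Coastal Air 102/212 = 48.1%, BlueJet 35/64 = 54.7% → BlueJet
Overall: Coastal Air 511/714 = 71.6%, BlueJet 296/446 = 66.4% → Coastal Air
(Neither sweeps every route group, but Coastal Air has the higher pooled rate.)

Coastal Air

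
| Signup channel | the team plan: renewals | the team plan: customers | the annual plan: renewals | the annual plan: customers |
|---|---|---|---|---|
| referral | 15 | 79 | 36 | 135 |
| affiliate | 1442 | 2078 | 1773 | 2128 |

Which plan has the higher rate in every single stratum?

Referral: the team plan 15/79 = 19.0%, the annual plan 36/135 = 26.7% → the annual plan
Affiliate: the team plan 1442/2078 = 69.4%, the annual plan 1773/2128 = 83.3% → the annual plan
The annual plan has the higher rate in both groups.

the annual plan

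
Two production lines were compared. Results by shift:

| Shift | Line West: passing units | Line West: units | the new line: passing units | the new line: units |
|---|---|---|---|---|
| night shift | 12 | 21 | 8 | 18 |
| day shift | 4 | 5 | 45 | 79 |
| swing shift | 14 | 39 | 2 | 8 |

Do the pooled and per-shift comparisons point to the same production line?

No

Night shift: Line West 12/21 = 57.1%, the new line 8/18 = 44.4% → Line West
Day shift: Line West 4/5 = 80.0%, the new line 45/79 = 57.0% → Line West
Swing shift: Line West 14/39 = 35.9%, the new line 2/8 = 25.0% → Line West
Overall: Line West 30/65 = 46.2%, the new line 55/105 = 52.4% → the new line
Line West wins each shift group but the new line wins overall — the comparison reverses. Line West's units skew toward swing shift, which has a lower base rate.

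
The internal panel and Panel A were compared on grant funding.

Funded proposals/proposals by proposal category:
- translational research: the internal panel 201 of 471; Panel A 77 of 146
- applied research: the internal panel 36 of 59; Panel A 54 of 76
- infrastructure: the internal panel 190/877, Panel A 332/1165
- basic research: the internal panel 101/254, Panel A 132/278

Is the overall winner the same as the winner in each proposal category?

Translational research: the internal panel 201/471 = 42.7%, Panel A 77/146 = 52.7% → Panel A
Applied research: the internal panel 36/59 = 61.0%, Panel A 54/76 = 71.1% → Panel A
Infrastructure: the internal panel 190/877 = 21.7%, Panel A 332/1165 = 28.5% → Panel A
Basic research: the internal panel 101/254 = 39.8%, Panel A 132/278 = 47.5% → Panel A
Overall: the internal panel 528/1661 = 31.8%, Panel A 595/1665 = 35.7% → Panel A
Panel A wins overall and in every proposal group — no reversal.

Yes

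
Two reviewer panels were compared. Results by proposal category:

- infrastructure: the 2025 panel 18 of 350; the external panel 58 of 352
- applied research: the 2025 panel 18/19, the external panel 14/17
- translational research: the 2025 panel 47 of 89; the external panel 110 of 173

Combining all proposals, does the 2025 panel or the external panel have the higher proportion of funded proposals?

the external panel

Infrastructure: the 2025 panel 18/350 = 5.1%, the external panel 58/352 = 16.5% → the external panel
Applied research: the 2025 panel 18/19 = 94.7%, the external panel 14/17 = 82.4% → the 2025 panel
Translational research: the 2025 panel 47/89 = 52.8%, the external panel 110/173 = 63.6% → the external panel
Overall: the 2025 panel 83/458 = 18.1%, the external panel 182/542 = 33.6% → the external panel
(Neither sweeps every proposal group, but the external panel has the higher pooled rate.)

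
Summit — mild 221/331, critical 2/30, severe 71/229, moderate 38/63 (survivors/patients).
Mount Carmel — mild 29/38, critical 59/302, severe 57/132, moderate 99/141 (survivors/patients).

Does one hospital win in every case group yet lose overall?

Mild: Summit 221/331 = 66.8%, Mount Carmel 29/38 = 76.3% → Mount Carmel
Critical: Summit 2/30 = 6.7%, Mount Carmel 59/302 = 19.5% → Mount Carmel
Severe: Summit 71/229 = 31.0%, Mount Carmel 57/132 = 43.2% → Mount Carmel
Moderate: Summit 38/63 = 60.3%, Mount Carmel 99/141 = 70.2% → Mount Carmel
Overall: Summit 332/653 = 50.8%, Mount Carmel 244/613 = 39.8% → Summit
Mount Carmel wins each case group but Summit wins overall — the comparison reverses. Mount Carmel's patients skew toward critical, which has a lower base rate.

Yes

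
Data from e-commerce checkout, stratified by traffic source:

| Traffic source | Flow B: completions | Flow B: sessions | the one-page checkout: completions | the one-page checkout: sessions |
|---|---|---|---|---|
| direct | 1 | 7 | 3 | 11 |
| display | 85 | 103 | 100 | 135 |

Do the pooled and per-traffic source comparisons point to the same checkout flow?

No

Direct: Flow B 1/7 = 14.3%, the one-page checkout 3/11 = 27.3% → the one-page checkout
Display: Flow B 85/103 = 82.5%, the one-page checkout 100/135 = 74.1% → Flow B
Overall: Flow B 86/110 = 78.2%, the one-page checkout 103/146 = 70.5% → Flow B
Neither sweeps: Flow B wins 1 of 2 groups, the one-page checkout wins 1. Flow B wins overall but not every group — no Simpson reversal.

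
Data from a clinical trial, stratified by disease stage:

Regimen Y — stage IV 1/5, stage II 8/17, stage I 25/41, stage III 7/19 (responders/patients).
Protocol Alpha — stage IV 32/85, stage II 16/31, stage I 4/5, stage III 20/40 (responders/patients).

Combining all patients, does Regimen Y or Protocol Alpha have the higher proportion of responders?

Stage IV: Regimen Y 1/5 = 20.0%, Protocol Alpha 32/85 = 37.6% → Protocol Alpha
Stage II: Regimen Y 8/17 = 47.1%, Protocol Alpha 16/31 = 51.6% → Protocol Alpha
Stage I: Regimen Y 25/41 = 61.0%, Protocol Alpha 4/5 = 80.0% → Protocol Alpha
Stage III: Regimen Y 7/19 = 36.8%, Protocol Alpha 20/40 = 50.0% → Protocol Alpha
Overall: Regimen Y 41/82 = 50.0%, Protocol Alpha 72/161 = 44.7% → Regimen Y
(Protocol Alpha wins every disease group but Regimen Y wins overall — Protocol Alpha's patients skew toward the low-rate stage IV group.)

Regimen Y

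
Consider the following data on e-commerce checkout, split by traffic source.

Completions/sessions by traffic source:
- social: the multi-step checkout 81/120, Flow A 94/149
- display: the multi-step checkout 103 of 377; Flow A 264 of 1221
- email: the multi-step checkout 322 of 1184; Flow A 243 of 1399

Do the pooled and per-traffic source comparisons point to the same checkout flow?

Social: the multi-step checkout 81/120 = 67.5%, Flow A 94/149 = 63.1% → the multi-step checkout
Display: the multi-step checkout 103/377 = 27.3%, Flow A 264/1221 = 21.6% → the multi-step checkout
Email: the multi-step checkout 322/1184 = 27.2%, Flow A 243/1399 = 17.4% → the multi-step checkout
Overall: the multi-step checkout 506/1681 = 30.1%, Flow A 601/2769 = 21.7% → the multi-step checkout
The multi-step checkout wins overall and in every traffic group — no reversal.

Yes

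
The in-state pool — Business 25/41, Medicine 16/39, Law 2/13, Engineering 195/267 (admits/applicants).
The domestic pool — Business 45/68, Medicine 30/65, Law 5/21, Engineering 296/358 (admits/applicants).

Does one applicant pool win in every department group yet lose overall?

No

Business: the in-state pool 25/41 = 61.0%, the domestic pool 45/68 = 66.2% → the domestic pool
Medicine: the in-state pool 16/39 = 41.0%, the domestic pool 30/65 = 46.2% → the domestic pool
Law: the in-state pool 2/13 = 15.4%, the domestic pool 5/21 = 23.8% → the domestic pool
Engineering: the in-state pool 195/267 = 73.0%, the domestic pool 296/358 = 82.7% → the domestic pool
Overall: the in-state pool 238/360 = 66.1%, the domestic pool 376/512 = 73.4% → the domestic pool
The domestic pool wins overall and in every department group — no reversal.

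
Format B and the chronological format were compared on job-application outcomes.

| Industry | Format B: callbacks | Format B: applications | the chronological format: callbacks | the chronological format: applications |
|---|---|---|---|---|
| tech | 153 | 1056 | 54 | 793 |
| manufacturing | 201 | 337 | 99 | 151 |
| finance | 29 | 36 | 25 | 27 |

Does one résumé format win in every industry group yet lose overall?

Tech: Format B 153/1056 = 14.5%, the chronological format 54/793 = 6.8% → Format B
Manufacturing: Format B 201/337 = 59.6%, the chronological format 99/151 = 65.6% → the chronological format
Finance: Format B 29/36 = 80.6%, the chronological format 25/27 = 92.6% → the chronological format
Overall: Format B 383/1429 = 26.8%, the chronological format 178/971 = 18.3% → Format B
Neither sweeps: Format B wins 1 of 3 groups, the chronological format wins 2. Format B wins overall but not every group — no Simpson reversal.

No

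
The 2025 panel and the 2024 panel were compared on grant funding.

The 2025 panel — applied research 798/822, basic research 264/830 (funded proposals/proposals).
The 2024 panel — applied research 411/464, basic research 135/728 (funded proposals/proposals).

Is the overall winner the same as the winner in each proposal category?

Yes

Applied research: the 2025 panel 798/822 = 97.1%, the 2024 panel 411/464 = 88.6% → the 2025 panel
Basic research: the 2025 panel 264/830 = 31.8%, the 2024 panel 135/728 = 18.5% → the 2025 panel
Overall: the 2025 panel 1062/1652 = 64.3%, the 2024 panel 546/1192 = 45.8% → the 2025 panel
The 2025 panel wins overall and in every proposal group — no reversal.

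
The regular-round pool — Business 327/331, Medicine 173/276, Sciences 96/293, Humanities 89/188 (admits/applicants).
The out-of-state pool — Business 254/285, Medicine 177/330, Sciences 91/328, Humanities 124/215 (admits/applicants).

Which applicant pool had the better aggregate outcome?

Business: the regular-round pool 327/331 = 98.8%, the out-of-state pool 254/285 = 89.1% → the regular-round pool
Medicine: the regular-round pool 173/276 = 62.7%, the out-of-state pool 177/330 = 53.6% → the regular-round pool
Sciences: the regular-round pool 96/293 = 32.8%, the out-of-state pool 91/328 = 27.7% → the regular-round pool
Humanities: the regular-round pool 89/188 = 47.3%, the out-of-state pool 124/215 = 57.7% → the out-of-state pool
Overall: the regular-round pool 685/1088 = 63.0%, the out-of-state pool 646/1158 = 55.8% → the regular-round pool
(Neither sweeps every department group, but the regular-round pool has the higher pooled rate.)

the regular-round pool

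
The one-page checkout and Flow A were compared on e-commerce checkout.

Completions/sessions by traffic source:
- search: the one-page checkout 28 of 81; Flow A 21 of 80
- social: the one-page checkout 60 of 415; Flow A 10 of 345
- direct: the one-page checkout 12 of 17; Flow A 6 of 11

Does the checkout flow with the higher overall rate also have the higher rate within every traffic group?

Yes

Search: the one-page checkout 28/81 = 34.6%, Flow A 21/80 = 26.2% → the one-page checkout
Social: the one-page checkout 60/415 = 14.5%, Flow A 10/345 = 2.9% → the one-page checkout
Direct: the one-page checkout 12/17 = 70.6%, Flow A 6/11 = 54.5% → the one-page checkout
Overall: the one-page checkout 100/513 = 19.5%, Flow A 37/436 = 8.5% → the one-page checkout
The one-page checkout wins overall and in every traffic group — no reversal.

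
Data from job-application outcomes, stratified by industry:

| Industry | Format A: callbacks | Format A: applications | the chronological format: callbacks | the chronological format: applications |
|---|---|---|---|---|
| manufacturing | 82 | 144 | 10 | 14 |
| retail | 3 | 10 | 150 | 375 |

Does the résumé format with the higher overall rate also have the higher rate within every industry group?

No

Manufacturing: Format A 82/144 = 56.9%, the chronological format 10/14 = 71.4% → the chronological format
Retail: Format A 3/10 = 30.0%, the chronological format 150/375 = 40.0% → the chronological format
Overall: Format A 85/154 = 55.2%, the chronological format 160/389 = 41.1% → Format A
The chronological format wins each industry group but Format A wins overall — the comparison reverses. The chronological format's applications skew toward retail, which has a lower base rate.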